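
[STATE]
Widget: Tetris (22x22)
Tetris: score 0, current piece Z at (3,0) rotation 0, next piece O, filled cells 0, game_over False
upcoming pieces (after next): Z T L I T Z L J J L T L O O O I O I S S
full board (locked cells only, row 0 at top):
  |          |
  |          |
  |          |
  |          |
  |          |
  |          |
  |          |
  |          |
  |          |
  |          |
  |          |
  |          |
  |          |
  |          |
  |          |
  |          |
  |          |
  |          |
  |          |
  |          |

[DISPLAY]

   ▓▓     │Next:      
    ▓▓    │▓▓         
          │▓▓         
          │           
          │           
          │           
          │Score:     
          │0          
          │           
          │           
          │           
          │           
          │           
          │           
          │           
          │           
          │           
          │           
          │           
          │           
          │           
          │           


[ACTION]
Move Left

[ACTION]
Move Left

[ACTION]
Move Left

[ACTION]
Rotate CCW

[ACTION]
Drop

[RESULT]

          │Next:      
 ▓        │▓▓         
▓▓        │▓▓         
▓         │           
          │           
          │           
          │Score:     
          │0          
          │           
          │           
          │           
          │           
          │           
          │           
          │           
          │           
          │           
          │           
          │           
          │           
          │           
          │           


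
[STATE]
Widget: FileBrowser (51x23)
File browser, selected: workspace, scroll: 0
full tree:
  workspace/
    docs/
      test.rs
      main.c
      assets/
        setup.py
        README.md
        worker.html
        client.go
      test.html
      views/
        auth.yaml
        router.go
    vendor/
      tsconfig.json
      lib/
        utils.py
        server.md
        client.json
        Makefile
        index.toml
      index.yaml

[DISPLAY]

> [-] workspace/                                   
    [+] docs/                                      
    [+] vendor/                                    
                                                   
                                                   
                                                   
                                                   
                                                   
                                                   
                                                   
                                                   
                                                   
                                                   
                                                   
                                                   
                                                   
                                                   
                                                   
                                                   
                                                   
                                                   
                                                   
                                                   


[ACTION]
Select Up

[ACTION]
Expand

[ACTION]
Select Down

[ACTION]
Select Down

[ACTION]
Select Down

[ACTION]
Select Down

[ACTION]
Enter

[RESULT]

  [-] workspace/                                   
    [+] docs/                                      
  > [-] vendor/                                    
      tsconfig.json                                
      [+] lib/                                     
      index.yaml                                   
                                                   
                                                   
                                                   
                                                   
                                                   
                                                   
                                                   
                                                   
                                                   
                                                   
                                                   
                                                   
                                                   
                                                   
                                                   
                                                   
                                                   


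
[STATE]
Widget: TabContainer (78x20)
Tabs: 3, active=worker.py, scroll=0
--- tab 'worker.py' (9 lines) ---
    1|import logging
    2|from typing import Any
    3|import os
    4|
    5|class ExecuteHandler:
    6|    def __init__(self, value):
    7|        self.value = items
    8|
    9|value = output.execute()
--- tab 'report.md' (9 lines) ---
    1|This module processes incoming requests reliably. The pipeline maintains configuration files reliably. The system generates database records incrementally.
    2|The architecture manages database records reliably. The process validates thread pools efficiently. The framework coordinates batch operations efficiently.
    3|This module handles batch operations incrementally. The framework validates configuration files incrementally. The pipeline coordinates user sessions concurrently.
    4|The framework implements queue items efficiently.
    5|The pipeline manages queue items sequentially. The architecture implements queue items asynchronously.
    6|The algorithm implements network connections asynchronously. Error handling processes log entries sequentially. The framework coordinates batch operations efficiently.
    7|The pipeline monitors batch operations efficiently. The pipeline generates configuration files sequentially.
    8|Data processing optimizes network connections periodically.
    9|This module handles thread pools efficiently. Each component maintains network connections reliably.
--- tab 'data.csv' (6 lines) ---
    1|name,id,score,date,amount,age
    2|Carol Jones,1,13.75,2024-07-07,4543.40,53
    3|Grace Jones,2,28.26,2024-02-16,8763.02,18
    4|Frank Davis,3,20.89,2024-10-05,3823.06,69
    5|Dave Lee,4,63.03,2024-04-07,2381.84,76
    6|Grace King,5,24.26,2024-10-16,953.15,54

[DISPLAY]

[worker.py]│ report.md │ data.csv                                             
──────────────────────────────────────────────────────────────────────────────
import logging                                                                
from typing import Any                                                        
import os                                                                     
                                                                              
class ExecuteHandler:                                                         
    def __init__(self, value):                                                
        self.value = items                                                    
                                                                              
value = output.execute()                                                      
                                                                              
                                                                              
                                                                              
                                                                              
                                                                              
                                                                              
                                                                              
                                                                              
                                                                              


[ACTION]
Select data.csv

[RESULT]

 worker.py │ report.md │[data.csv]                                            
──────────────────────────────────────────────────────────────────────────────
name,id,score,date,amount,age                                                 
Carol Jones,1,13.75,2024-07-07,4543.40,53                                     
Grace Jones,2,28.26,2024-02-16,8763.02,18                                     
Frank Davis,3,20.89,2024-10-05,3823.06,69                                     
Dave Lee,4,63.03,2024-04-07,2381.84,76                                        
Grace King,5,24.26,2024-10-16,953.15,54                                       
                                                                              
                                                                              
                                                                              
                                                                              
                                                                              
                                                                              
                                                                              
                                                                              
                                                                              
                                                                              
                                                                              
                                                                              


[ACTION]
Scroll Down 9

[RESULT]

 worker.py │ report.md │[data.csv]                                            
──────────────────────────────────────────────────────────────────────────────
Grace King,5,24.26,2024-10-16,953.15,54                                       
                                                                              
                                                                              
                                                                              
                                                                              
                                                                              
                                                                              
                                                                              
                                                                              
                                                                              
                                                                              
                                                                              
                                                                              
                                                                              
                                                                              
                                                                              
                                                                              
                                                                              


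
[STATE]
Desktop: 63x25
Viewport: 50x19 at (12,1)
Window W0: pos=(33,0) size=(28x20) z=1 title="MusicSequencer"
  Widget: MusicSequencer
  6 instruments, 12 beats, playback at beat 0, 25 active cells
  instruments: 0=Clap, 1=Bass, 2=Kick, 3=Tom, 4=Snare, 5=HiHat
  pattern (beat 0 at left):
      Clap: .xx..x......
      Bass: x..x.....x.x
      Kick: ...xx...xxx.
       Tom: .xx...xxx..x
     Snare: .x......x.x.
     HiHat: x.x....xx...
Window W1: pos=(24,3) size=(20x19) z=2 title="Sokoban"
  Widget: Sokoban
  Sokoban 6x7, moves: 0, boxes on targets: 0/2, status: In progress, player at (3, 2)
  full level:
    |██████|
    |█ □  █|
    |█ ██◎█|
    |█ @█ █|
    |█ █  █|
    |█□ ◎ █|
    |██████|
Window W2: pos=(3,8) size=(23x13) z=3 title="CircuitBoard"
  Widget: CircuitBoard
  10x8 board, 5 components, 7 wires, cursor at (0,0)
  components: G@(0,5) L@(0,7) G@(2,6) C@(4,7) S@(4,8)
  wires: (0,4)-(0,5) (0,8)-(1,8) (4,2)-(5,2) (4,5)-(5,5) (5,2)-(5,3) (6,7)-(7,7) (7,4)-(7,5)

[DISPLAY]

                     ┃ MusicSequencer           ┃ 
                     ┠──────────────────────────┨ 
            ┏━━━━━━━━━━━━━━━━━━┓45678901        ┃ 
            ┃ Sokoban          ┃·█······        ┃ 
            ┠──────────────────┨·····█·█        ┃ 
            ┃██████            ┃█···███·        ┃ 
            ┃█ □  █            ┃··███··█        ┃ 
━━━━━━━━━━━━━┓ ██◎█            ┃····█·█·        ┃ 
Board        ┃ @█ █            ┃···██···        ┃ 
─────────────┨ █  █            ┃                ┃ 
 3 4 5 6 7 8 ┃□ ◎ █            ┃                ┃ 
            ·┃█████            ┃                ┃ 
             ┃oves: 0  0/2     ┃                ┃ 
             ┃                 ┃                ┃ 
             ┃                 ┃                ┃ 
             ┃                 ┃                ┃ 
             ┃                 ┃                ┃ 
             ┃                 ┃                ┃ 
             ┃                 ┃━━━━━━━━━━━━━━━━┛ 


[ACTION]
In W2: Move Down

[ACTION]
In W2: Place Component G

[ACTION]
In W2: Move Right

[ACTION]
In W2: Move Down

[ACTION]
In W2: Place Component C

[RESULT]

                     ┃ MusicSequencer           ┃ 
                     ┠──────────────────────────┨ 
            ┏━━━━━━━━━━━━━━━━━━┓45678901        ┃ 
            ┃ Sokoban          ┃·█······        ┃ 
            ┠──────────────────┨·····█·█        ┃ 
            ┃██████            ┃█···███·        ┃ 
            ┃█ □  █            ┃··███··█        ┃ 
━━━━━━━━━━━━━┓ ██◎█            ┃····█·█·        ┃ 
Board        ┃ @█ █            ┃···██···        ┃ 
─────────────┨ █  █            ┃                ┃ 
 3 4 5 6 7 8 ┃□ ◎ █            ┃                ┃ 
            ·┃█████            ┃                ┃ 
             ┃oves: 0  0/2     ┃                ┃ 
             ┃                 ┃                ┃ 
             ┃                 ┃                ┃ 
C]           ┃                 ┃                ┃ 
             ┃                 ┃                ┃ 
             ┃                 ┃                ┃ 
             ┃                 ┃━━━━━━━━━━━━━━━━┛ 


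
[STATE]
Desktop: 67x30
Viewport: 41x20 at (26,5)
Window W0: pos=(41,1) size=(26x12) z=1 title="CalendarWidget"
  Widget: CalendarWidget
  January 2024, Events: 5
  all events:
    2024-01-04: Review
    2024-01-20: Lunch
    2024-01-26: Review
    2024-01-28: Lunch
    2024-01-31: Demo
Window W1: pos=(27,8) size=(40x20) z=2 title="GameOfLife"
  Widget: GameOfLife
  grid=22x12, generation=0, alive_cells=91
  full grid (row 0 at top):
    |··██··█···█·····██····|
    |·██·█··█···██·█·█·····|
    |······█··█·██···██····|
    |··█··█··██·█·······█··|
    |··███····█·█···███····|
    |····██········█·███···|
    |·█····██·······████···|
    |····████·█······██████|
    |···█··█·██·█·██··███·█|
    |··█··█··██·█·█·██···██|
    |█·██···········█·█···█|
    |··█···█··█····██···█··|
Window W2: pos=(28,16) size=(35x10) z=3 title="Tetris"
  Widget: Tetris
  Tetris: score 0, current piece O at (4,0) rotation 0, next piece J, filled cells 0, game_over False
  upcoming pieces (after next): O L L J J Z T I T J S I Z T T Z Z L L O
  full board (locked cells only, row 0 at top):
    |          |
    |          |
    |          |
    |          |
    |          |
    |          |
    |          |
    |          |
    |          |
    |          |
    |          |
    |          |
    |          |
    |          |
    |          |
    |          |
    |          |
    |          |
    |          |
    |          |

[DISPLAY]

               ┃Mo Tu We Th Fr Sa Su    ┃
               ┃ 1  2  3  4*  5  6  7   ┃
               ┃ 8  9 10 11 12 13 14    ┃
 ┏━━━━━━━━━━━━━━━━━━━━━━━━━━━━━━━━━━━━━━┓
 ┃ GameOfLife                           ┃
 ┠──────────────────────────────────────┨
 ┃Gen: 0                                ┃
 ┃··██··█···█·····██····                ┃
 ┃·██·█··█···██·█·█·····                ┃
 ┃······█··█·██···██····                ┃
 ┃··█··█··██·█·······█··                ┃
 ┃┏━━━━━━━━━━━━━━━━━━━━━━━━━━━━━━━━━┓   ┃
 ┃┃ Tetris                          ┃   ┃
 ┃┠─────────────────────────────────┨   ┃
 ┃┃          │Next:                 ┃   ┃
 ┃┃          │█                     ┃   ┃
 ┃┃          │███                   ┃   ┃
 ┃┃          │                      ┃   ┃
 ┃┃          │                      ┃   ┃
 ┃┃          │                      ┃   ┃


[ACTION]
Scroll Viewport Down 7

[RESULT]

 ┠──────────────────────────────────────┨
 ┃Gen: 0                                ┃
 ┃··██··█···█·····██····                ┃
 ┃·██·█··█···██·█·█·····                ┃
 ┃······█··█·██···██····                ┃
 ┃··█··█··██·█·······█··                ┃
 ┃┏━━━━━━━━━━━━━━━━━━━━━━━━━━━━━━━━━┓   ┃
 ┃┃ Tetris                          ┃   ┃
 ┃┠─────────────────────────────────┨   ┃
 ┃┃          │Next:                 ┃   ┃
 ┃┃          │█                     ┃   ┃
 ┃┃          │███                   ┃   ┃
 ┃┃          │                      ┃   ┃
 ┃┃          │                      ┃   ┃
 ┃┃          │                      ┃   ┃
 ┃┗━━━━━━━━━━━━━━━━━━━━━━━━━━━━━━━━━┛   ┃
 ┃                                      ┃
 ┗━━━━━━━━━━━━━━━━━━━━━━━━━━━━━━━━━━━━━━┛
                                         
                                         


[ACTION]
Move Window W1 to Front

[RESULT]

 ┠──────────────────────────────────────┨
 ┃Gen: 0                                ┃
 ┃··██··█···█·····██····                ┃
 ┃·██·█··█···██·█·█·····                ┃
 ┃······█··█·██···██····                ┃
 ┃··█··█··██·█·······█··                ┃
 ┃··███····█·█···███····                ┃
 ┃····██········█·███···                ┃
 ┃·█····██·······████···                ┃
 ┃····████·█······██████                ┃
 ┃···█··█·██·█·██··███·█                ┃
 ┃··█··█··██·█·█·██···██                ┃
 ┃█·██···········█·█···█                ┃
 ┃··█···█··█····██···█··                ┃
 ┃                                      ┃
 ┃                                      ┃
 ┃                                      ┃
 ┗━━━━━━━━━━━━━━━━━━━━━━━━━━━━━━━━━━━━━━┛
                                         
                                         


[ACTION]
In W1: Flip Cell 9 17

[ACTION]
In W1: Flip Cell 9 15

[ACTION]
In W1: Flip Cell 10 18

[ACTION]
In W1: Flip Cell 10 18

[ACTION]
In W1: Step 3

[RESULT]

 ┠──────────────────────────────────────┨
 ┃Gen: 3                                ┃
 ┃······██····██········                ┃
 ┃······████·█████·█····                ┃
 ┃····███·██··██·█·█····                ┃
 ┃·····███·········█····                ┃
 ┃··██···████···███·····                ┃
 ┃···█··················                ┃
 ┃···██·█···█···█·······                ┃
 ┃··█··█····█··█·█······                ┃
 ┃··███···█·█·██·██··█··                ┃
 ┃··█·██···███····███·██                ┃
 ┃··███···███·······█···                ┃
 ┃···············████···                ┃
 ┃                                      ┃
 ┃                                      ┃
 ┃                                      ┃
 ┗━━━━━━━━━━━━━━━━━━━━━━━━━━━━━━━━━━━━━━┛
                                         
                                         


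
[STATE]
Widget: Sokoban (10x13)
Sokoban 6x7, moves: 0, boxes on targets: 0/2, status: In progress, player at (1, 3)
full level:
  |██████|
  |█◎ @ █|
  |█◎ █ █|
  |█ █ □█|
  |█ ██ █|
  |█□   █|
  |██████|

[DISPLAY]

██████    
█◎ @ █    
█◎ █ █    
█ █ □█    
█ ██ █    
█□   █    
██████    
Moves: 0  
          
          
          
          
          


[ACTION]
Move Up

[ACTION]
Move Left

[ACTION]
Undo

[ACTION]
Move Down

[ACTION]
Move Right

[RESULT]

██████    
█◎  @█    
█◎ █ █    
█ █ □█    
█ ██ █    
█□   █    
██████    
Moves: 1  
          
          
          
          
          


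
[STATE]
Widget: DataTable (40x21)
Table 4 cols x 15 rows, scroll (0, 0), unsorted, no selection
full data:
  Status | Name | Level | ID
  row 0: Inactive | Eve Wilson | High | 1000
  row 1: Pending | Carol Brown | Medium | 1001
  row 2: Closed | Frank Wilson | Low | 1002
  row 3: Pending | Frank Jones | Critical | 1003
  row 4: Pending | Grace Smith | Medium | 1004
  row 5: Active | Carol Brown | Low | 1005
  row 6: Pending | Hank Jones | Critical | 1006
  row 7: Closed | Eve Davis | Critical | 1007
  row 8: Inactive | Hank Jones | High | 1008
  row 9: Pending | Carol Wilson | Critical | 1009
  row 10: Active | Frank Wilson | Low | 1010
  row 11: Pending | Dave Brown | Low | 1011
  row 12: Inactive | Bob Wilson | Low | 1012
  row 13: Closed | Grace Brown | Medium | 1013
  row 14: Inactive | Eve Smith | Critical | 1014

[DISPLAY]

Status  │Name        │Level   │ID       
────────┼────────────┼────────┼────     
Inactive│Eve Wilson  │High    │1000     
Pending │Carol Brown │Medium  │1001     
Closed  │Frank Wilson│Low     │1002     
Pending │Frank Jones │Critical│1003     
Pending │Grace Smith │Medium  │1004     
Active  │Carol Brown │Low     │1005     
Pending │Hank Jones  │Critical│1006     
Closed  │Eve Davis   │Critical│1007     
Inactive│Hank Jones  │High    │1008     
Pending │Carol Wilson│Critical│1009     
Active  │Frank Wilson│Low     │1010     
Pending │Dave Brown  │Low     │1011     
Inactive│Bob Wilson  │Low     │1012     
Closed  │Grace Brown │Medium  │1013     
Inactive│Eve Smith   │Critical│1014     
                                        
                                        
                                        
                                        


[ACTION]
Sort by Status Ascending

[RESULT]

Status ▲│Name        │Level   │ID       
────────┼────────────┼────────┼────     
Active  │Carol Brown │Low     │1005     
Active  │Frank Wilson│Low     │1010     
Closed  │Frank Wilson│Low     │1002     
Closed  │Eve Davis   │Critical│1007     
Closed  │Grace Brown │Medium  │1013     
Inactive│Eve Wilson  │High    │1000     
Inactive│Hank Jones  │High    │1008     
Inactive│Bob Wilson  │Low     │1012     
Inactive│Eve Smith   │Critical│1014     
Pending │Carol Brown │Medium  │1001     
Pending │Frank Jones │Critical│1003     
Pending │Grace Smith │Medium  │1004     
Pending │Hank Jones  │Critical│1006     
Pending │Carol Wilson│Critical│1009     
Pending │Dave Brown  │Low     │1011     
                                        
                                        
                                        
                                        


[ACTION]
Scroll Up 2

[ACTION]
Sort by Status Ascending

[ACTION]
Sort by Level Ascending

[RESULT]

Status  │Name        │Level  ▲│ID       
────────┼────────────┼────────┼────     
Closed  │Eve Davis   │Critical│1007     
Inactive│Eve Smith   │Critical│1014     
Pending │Frank Jones │Critical│1003     
Pending │Hank Jones  │Critical│1006     
Pending │Carol Wilson│Critical│1009     
Inactive│Eve Wilson  │High    │1000     
Inactive│Hank Jones  │High    │1008     
Active  │Carol Brown │Low     │1005     
Active  │Frank Wilson│Low     │1010     
Closed  │Frank Wilson│Low     │1002     
Inactive│Bob Wilson  │Low     │1012     
Pending │Dave Brown  │Low     │1011     
Closed  │Grace Brown │Medium  │1013     
Pending │Carol Brown │Medium  │1001     
Pending │Grace Smith │Medium  │1004     
                                        
                                        
                                        
                                        


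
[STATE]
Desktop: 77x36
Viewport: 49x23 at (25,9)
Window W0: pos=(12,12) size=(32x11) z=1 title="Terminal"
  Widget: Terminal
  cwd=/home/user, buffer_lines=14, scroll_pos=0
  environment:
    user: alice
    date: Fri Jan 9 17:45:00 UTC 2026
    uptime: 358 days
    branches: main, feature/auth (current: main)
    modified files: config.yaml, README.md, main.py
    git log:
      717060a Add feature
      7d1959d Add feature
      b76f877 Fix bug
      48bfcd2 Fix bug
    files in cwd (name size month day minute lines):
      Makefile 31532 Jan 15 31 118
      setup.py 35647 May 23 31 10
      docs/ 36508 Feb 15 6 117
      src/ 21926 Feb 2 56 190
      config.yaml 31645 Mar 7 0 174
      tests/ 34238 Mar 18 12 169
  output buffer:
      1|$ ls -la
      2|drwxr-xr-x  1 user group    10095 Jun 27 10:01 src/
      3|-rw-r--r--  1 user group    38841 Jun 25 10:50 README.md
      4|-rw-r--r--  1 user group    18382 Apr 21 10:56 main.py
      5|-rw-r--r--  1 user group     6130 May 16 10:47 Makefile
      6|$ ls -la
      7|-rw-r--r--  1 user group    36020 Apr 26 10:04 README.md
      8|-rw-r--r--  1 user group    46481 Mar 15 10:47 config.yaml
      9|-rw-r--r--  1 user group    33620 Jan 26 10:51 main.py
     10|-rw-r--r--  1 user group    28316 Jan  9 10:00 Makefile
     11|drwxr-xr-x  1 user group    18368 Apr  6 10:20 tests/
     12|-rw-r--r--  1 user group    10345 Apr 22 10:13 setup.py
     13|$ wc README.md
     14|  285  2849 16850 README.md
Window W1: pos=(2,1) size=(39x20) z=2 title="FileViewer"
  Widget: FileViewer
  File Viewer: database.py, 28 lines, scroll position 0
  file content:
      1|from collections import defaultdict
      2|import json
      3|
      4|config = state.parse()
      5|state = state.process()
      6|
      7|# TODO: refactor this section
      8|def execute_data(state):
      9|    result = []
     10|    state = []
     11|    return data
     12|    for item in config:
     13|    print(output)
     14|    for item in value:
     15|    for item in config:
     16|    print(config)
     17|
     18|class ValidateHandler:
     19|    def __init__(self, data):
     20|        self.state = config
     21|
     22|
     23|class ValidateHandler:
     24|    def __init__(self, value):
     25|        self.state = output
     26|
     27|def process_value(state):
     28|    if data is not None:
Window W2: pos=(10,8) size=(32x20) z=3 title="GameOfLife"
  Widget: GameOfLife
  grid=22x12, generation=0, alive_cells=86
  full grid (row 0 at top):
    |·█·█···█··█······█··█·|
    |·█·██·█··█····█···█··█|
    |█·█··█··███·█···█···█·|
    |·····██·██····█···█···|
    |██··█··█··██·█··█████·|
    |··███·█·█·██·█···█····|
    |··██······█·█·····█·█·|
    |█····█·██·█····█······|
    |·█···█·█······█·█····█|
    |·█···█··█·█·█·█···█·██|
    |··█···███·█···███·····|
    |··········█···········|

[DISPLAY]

                ┃                                
────────────────┨                                
                ┃                                
···█··█·        ┃━┓                              
█···█··█        ┃ ┃                              
··█···█·        ┃─┨                              
█···█···        ┃ ┃                              
··█████·        ┃0┃                              
···█····        ┃8┃                              
····█·█·        ┃8┃                              
·█······        ┃6┃                              
█·█····█        ┃ ┃                              
█···█·██        ┃6┃                              
███·····        ┃━┛                              
········        ┃                                
                ┃                                
                ┃                                
                ┃                                
━━━━━━━━━━━━━━━━┛                                
                                                 
                                                 
                                                 
                                                 


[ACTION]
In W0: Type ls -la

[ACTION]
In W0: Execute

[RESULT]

                ┃                                
────────────────┨                                
                ┃                                
···█··█·        ┃━┓                              
█···█··█        ┃ ┃                              
··█···█·        ┃─┨                              
█···█···        ┃3┃                              
··█████·        ┃3┃                              
···█····        ┃3┃                              
····█·█·        ┃2┃                              
·█······        ┃3┃                              
█·█····█        ┃3┃                              
█···█·██        ┃ ┃                              
███·····        ┃━┛                              
········        ┃                                
                ┃                                
                ┃                                
                ┃                                
━━━━━━━━━━━━━━━━┛                                
                                                 
                                                 
                                                 
                                                 


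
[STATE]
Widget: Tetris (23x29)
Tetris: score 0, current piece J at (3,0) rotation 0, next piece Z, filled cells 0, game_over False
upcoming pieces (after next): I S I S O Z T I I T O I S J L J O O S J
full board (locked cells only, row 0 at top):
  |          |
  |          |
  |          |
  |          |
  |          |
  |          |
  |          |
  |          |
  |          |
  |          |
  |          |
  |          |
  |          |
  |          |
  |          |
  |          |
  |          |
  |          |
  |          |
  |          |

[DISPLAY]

   █      │Next:       
   ███    │▓▓          
          │ ▓▓         
          │            
          │            
          │            
          │Score:      
          │0           
          │            
          │            
          │            
          │            
          │            
          │            
          │            
          │            
          │            
          │            
          │            
          │            
          │            
          │            
          │            
          │            
          │            
          │            
          │            
          │            
          │            


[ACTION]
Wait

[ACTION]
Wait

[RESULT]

          │Next:       
          │▓▓          
   █      │ ▓▓         
   ███    │            
          │            
          │            
          │Score:      
          │0           
          │            
          │            
          │            
          │            
          │            
          │            
          │            
          │            
          │            
          │            
          │            
          │            
          │            
          │            
          │            
          │            
          │            
          │            
          │            
          │            
          │            


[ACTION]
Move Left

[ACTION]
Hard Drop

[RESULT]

   ▓▓     │Next:       
    ▓▓    │████        
          │            
          │            
          │            
          │            
          │Score:      
          │0           
          │            
          │            
          │            
          │            
          │            
          │            
          │            
          │            
          │            
          │            
  █       │            
  ███     │            
          │            
          │            
          │            
          │            
          │            
          │            
          │            
          │            
          │            


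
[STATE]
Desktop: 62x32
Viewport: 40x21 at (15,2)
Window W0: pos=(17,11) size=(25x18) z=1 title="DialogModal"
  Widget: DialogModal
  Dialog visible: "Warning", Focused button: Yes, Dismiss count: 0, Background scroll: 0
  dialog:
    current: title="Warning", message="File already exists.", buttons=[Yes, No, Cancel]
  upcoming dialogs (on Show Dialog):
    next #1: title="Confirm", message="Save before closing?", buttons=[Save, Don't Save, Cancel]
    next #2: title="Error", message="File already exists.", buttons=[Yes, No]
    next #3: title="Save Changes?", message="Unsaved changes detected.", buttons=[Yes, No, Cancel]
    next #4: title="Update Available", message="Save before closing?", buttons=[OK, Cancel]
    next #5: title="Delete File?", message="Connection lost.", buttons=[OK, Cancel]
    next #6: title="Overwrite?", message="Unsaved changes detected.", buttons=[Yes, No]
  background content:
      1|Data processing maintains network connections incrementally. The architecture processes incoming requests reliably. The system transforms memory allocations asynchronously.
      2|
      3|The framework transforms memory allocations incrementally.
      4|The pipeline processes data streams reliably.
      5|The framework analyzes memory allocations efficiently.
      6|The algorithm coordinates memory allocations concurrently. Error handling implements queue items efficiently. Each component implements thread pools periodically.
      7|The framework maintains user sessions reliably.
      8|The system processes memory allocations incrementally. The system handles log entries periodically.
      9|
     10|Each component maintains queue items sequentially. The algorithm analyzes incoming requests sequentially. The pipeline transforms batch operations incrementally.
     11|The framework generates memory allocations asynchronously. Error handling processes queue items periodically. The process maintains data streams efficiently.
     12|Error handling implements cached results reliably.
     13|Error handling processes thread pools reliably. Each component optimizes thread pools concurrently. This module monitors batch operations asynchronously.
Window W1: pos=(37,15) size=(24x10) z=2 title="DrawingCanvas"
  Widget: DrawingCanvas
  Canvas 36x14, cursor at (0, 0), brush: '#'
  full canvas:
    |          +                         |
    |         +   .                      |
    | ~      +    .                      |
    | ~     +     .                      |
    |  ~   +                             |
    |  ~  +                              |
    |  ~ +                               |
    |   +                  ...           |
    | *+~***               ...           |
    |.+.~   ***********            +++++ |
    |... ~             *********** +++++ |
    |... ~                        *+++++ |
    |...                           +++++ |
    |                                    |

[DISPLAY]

                                        
                                        
                                        
                                        
                                        
                                        
                                        
                                        
                                        
  ┏━━━━━━━━━━━━━━━━━━━━━━━┓             
  ┃ DialogModal           ┃             
  ┠───────────────────────┨             
  ┃Data processing maintai┃             
  ┃                   ┏━━━━━━━━━━━━━━━━━
  ┃The framework trans┃ DrawingCanvas   
  ┃The pipeline proces┠─────────────────
  ┃Th┌────────────────┃+         +      
  ┃Th│     Warning    ┃         +   .   
  ┃Th│File already exi┃ ~      +    .   
  ┃Th│[Yes]  No   Canc┃ ~     +     .   
  ┃  └────────────────┃  ~   +          


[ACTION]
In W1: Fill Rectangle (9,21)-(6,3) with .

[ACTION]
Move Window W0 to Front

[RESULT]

                                        
                                        
                                        
                                        
                                        
                                        
                                        
                                        
                                        
  ┏━━━━━━━━━━━━━━━━━━━━━━━┓             
  ┃ DialogModal           ┃             
  ┠───────────────────────┨             
  ┃Data processing maintai┃             
  ┃                       ┃━━━━━━━━━━━━━
  ┃The framework transform┃wingCanvas   
  ┃The pipeline processes ┃─────────────
  ┃Th┌─────────────────┐s ┃      +      
  ┃Th│     Warning     │at┃     +   .   
  ┃Th│File already exis│ns┃    +    .   
  ┃Th│[Yes]  No   Cance│me┃   +     .   
  ┃  └─────────────────┘  ┃  +          


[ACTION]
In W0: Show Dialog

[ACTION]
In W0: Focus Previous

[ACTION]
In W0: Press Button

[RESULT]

                                        
                                        
                                        
                                        
                                        
                                        
                                        
                                        
                                        
  ┏━━━━━━━━━━━━━━━━━━━━━━━┓             
  ┃ DialogModal           ┃             
  ┠───────────────────────┨             
  ┃Data processing maintai┃             
  ┃                       ┃━━━━━━━━━━━━━
  ┃The framework transform┃wingCanvas   
  ┃The pipeline processes ┃─────────────
  ┃The framework analyzes ┃      +      
  ┃The algorithm coordinat┃     +   .   
  ┃The framework maintains┃    +    .   
  ┃The system processes me┃   +     .   
  ┃                       ┃  +          
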